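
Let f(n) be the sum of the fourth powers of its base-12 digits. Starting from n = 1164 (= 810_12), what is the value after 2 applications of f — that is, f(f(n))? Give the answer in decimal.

1522

1164 = (8,1,0)_12 → 8⁴ + 1⁴ + 0⁴ = 4096 + 1 + 0 = 4097
4097 = (2,4,5,5)_12 → 2⁴ + 4⁴ + 5⁴ + 5⁴ = 16 + 256 + 625 + 625 = 1522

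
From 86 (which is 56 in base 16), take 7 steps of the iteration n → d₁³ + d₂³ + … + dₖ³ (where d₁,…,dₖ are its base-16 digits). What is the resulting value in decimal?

86 = (5,6)_16 → 5³ + 6³ = 125 + 216 = 341
341 = (1,5,5)_16 → 1³ + 5³ + 5³ = 1 + 125 + 125 = 251
251 = (15,11)_16 → 15³ + 11³ = 3375 + 1331 = 4706
4706 = (1,2,6,2)_16 → 1³ + 2³ + 6³ + 2³ = 1 + 8 + 216 + 8 = 233
233 = (14,9)_16 → 14³ + 9³ = 2744 + 729 = 3473
3473 = (13,9,1)_16 → 13³ + 9³ + 1³ = 2197 + 729 + 1 = 2927
2927 = (11,6,15)_16 → 11³ + 6³ + 15³ = 1331 + 216 + 3375 = 4922

4922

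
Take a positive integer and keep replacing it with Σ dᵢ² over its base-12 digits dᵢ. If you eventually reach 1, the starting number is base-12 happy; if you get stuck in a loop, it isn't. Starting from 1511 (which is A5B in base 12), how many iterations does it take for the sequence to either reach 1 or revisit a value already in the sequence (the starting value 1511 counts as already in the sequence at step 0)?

1511 = (10,5,11)_12 → 10² + 5² + 11² = 100 + 25 + 121 = 246
246 = (1,8,6)_12 → 1² + 8² + 6² = 1 + 64 + 36 = 101
101 = (8,5)_12 → 8² + 5² = 64 + 25 = 89
89 = (7,5)_12 → 7² + 5² = 49 + 25 = 74
74 = (6,2)_12 → 6² + 2² = 36 + 4 = 40
40 = (3,4)_12 → 3² + 4² = 9 + 16 = 25
25 = (2,1)_12 → 2² + 1² = 4 + 1 = 5
5 = (5)_12 → 5² = 25  — 25 repeats.
That took 8 steps.

8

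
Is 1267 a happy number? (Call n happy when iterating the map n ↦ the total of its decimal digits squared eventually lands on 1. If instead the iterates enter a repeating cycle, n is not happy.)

not happy

1267 → 1² + 2² + 6² + 7² = 90
90 → 9² + 0² = 81
81 → 8² + 1² = 65
65 → 6² + 5² = 61
61 → 6² + 1² = 37
37 → 3² + 7² = 58
58 → 5² + 8² = 89
89 → 8² + 9² = 145
145 → 1² + 4² + 5² = 42
42 → 4² + 2² = 20
20 → 2² + 0² = 4
4 → 4² = 16
16 → 1² + 6² = 37  — 37 already seen; the sequence cycles without reaching 1.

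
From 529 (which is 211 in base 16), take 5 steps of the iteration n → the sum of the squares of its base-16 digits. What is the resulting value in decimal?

529 = (2,1,1)_16 → 2² + 1² + 1² = 6
6 = (6)_16 → 6² = 36
36 = (2,4)_16 → 2² + 4² = 20
20 = (1,4)_16 → 1² + 4² = 17
17 = (1,1)_16 → 1² + 1² = 2

2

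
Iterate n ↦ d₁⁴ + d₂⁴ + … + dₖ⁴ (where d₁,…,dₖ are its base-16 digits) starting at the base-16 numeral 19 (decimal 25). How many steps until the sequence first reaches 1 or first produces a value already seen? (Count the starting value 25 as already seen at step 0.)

25 = (1,9)_16 → 1⁴ + 9⁴ = 1 + 6561 = 6562
6562 = (1,9,10,2)_16 → 1⁴ + 9⁴ + 10⁴ + 2⁴ = 1 + 6561 + 10000 + 16 = 16578
16578 = (4,0,12,2)_16 → 4⁴ + 0⁴ + 12⁴ + 2⁴ = 256 + 0 + 20736 + 16 = 21008
21008 = (5,2,1,0)_16 → 5⁴ + 2⁴ + 1⁴ + 0⁴ = 625 + 16 + 1 + 0 = 642
642 = (2,8,2)_16 → 2⁴ + 8⁴ + 2⁴ = 16 + 4096 + 16 = 4128
4128 = (1,0,2,0)_16 → 1⁴ + 0⁴ + 2⁴ + 0⁴ = 1 + 0 + 16 + 0 = 17
17 = (1,1)_16 → 1⁴ + 1⁴ = 1 + 1 = 2
2 = (2)_16 → 2⁴ = 16
16 = (1,0)_16 → 1⁴ + 0⁴ = 1 + 0 = 1  — reached 1.
That took 9 steps.

9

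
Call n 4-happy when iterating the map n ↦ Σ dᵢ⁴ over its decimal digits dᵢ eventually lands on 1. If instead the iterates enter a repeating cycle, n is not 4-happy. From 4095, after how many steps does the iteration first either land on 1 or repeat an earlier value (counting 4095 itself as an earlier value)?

13

4095 → 4⁴ + 0⁴ + 9⁴ + 5⁴ = 256 + 0 + 6561 + 625 = 7442
7442 → 7⁴ + 4⁴ + 4⁴ + 2⁴ = 2401 + 256 + 256 + 16 = 2929
2929 → 2⁴ + 9⁴ + 2⁴ + 9⁴ = 16 + 6561 + 16 + 6561 = 13154
13154 → 1⁴ + 3⁴ + 1⁴ + 5⁴ + 4⁴ = 1 + 81 + 1 + 625 + 256 = 964
964 → 9⁴ + 6⁴ + 4⁴ = 6561 + 1296 + 256 = 8113
8113 → 8⁴ + 1⁴ + 1⁴ + 3⁴ = 4096 + 1 + 1 + 81 = 4179
4179 → 4⁴ + 1⁴ + 7⁴ + 9⁴ = 256 + 1 + 2401 + 6561 = 9219
9219 → 9⁴ + 2⁴ + 1⁴ + 9⁴ = 6561 + 16 + 1 + 6561 = 13139
13139 → 1⁴ + 3⁴ + 1⁴ + 3⁴ + 9⁴ = 1 + 81 + 1 + 81 + 6561 = 6725
6725 → 6⁴ + 7⁴ + 2⁴ + 5⁴ = 1296 + 2401 + 16 + 625 = 4338
4338 → 4⁴ + 3⁴ + 3⁴ + 8⁴ = 256 + 81 + 81 + 4096 = 4514
4514 → 4⁴ + 5⁴ + 1⁴ + 4⁴ = 256 + 625 + 1 + 256 = 1138
1138 → 1⁴ + 1⁴ + 3⁴ + 8⁴ = 1 + 1 + 81 + 4096 = 4179  — 4179 repeats.
That took 13 steps.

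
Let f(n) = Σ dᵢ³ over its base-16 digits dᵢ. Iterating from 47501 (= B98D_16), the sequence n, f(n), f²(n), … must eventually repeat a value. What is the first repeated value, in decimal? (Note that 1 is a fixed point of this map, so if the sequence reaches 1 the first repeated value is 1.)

47501 = (11,9,8,13)_16 → 11³ + 9³ + 8³ + 13³ = 1331 + 729 + 512 + 2197 = 4769
4769 = (1,2,10,1)_16 → 1³ + 2³ + 10³ + 1³ = 1 + 8 + 1000 + 1 = 1010
1010 = (3,15,2)_16 → 3³ + 15³ + 2³ = 27 + 3375 + 8 = 3410
3410 = (13,5,2)_16 → 13³ + 5³ + 2³ = 2197 + 125 + 8 = 2330
2330 = (9,1,10)_16 → 9³ + 1³ + 10³ = 729 + 1 + 1000 = 1730
1730 = (6,12,2)_16 → 6³ + 12³ + 2³ = 216 + 1728 + 8 = 1952
1952 = (7,10,0)_16 → 7³ + 10³ + 0³ = 343 + 1000 + 0 = 1343
1343 = (5,3,15)_16 → 5³ + 3³ + 15³ = 125 + 27 + 3375 = 3527
3527 = (13,12,7)_16 → 13³ + 12³ + 7³ = 2197 + 1728 + 343 = 4268
4268 = (1,0,10,12)_16 → 1³ + 0³ + 10³ + 12³ = 1 + 0 + 1000 + 1728 = 2729
2729 = (10,10,9)_16 → 10³ + 10³ + 9³ = 1000 + 1000 + 729 = 2729  — 2729 already appeared earlier.

2729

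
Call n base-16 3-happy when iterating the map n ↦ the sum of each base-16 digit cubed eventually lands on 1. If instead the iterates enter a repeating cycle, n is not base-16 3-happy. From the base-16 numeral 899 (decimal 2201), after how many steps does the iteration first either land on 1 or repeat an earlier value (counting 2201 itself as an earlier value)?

9

2201 = (8,9,9)_16 → 8³ + 9³ + 9³ = 512 + 729 + 729 = 1970
1970 = (7,11,2)_16 → 7³ + 11³ + 2³ = 343 + 1331 + 8 = 1682
1682 = (6,9,2)_16 → 6³ + 9³ + 2³ = 216 + 729 + 8 = 953
953 = (3,11,9)_16 → 3³ + 11³ + 9³ = 27 + 1331 + 729 = 2087
2087 = (8,2,7)_16 → 8³ + 2³ + 7³ = 512 + 8 + 343 = 863
863 = (3,5,15)_16 → 3³ + 5³ + 15³ = 27 + 125 + 3375 = 3527
3527 = (13,12,7)_16 → 13³ + 12³ + 7³ = 2197 + 1728 + 343 = 4268
4268 = (1,0,10,12)_16 → 1³ + 0³ + 10³ + 12³ = 1 + 0 + 1000 + 1728 = 2729
2729 = (10,10,9)_16 → 10³ + 10³ + 9³ = 1000 + 1000 + 729 = 2729  — 2729 repeats.
That took 9 steps.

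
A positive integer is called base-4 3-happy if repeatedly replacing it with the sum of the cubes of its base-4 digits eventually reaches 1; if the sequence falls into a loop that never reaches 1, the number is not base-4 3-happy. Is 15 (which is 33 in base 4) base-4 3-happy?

not base-4 3-happy

15 = (3,3)_4 → 54
54 = (3,1,2)_4 → 36
36 = (2,1,0)_4 → 9
9 = (2,1)_4 → 9  — 9 already seen; the sequence cycles without reaching 1.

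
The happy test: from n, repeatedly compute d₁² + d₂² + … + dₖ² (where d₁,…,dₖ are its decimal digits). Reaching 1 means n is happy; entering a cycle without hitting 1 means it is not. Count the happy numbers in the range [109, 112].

1

109: 109 → 82 → 68 → 100 → 1  — happy
110: 110 → 2 → 4 → 16 → 37 → 58 → 89 → 145 → 42 → 20 → 4  — not happy
111: 111 → 3 → 9 → 81 → 65 → 61 → 37 → 58 → 89 → 145 → 42 → 20 → 4 → 16 → 37  — not happy
112: 112 → 6 → 36 → 45 → 41 → 17 → 50 → 25 → 29 → 85 → 89 → 145 → 42 → 20 → 4 → 16 → 37 → 58 → 89  — not happy
happy: 109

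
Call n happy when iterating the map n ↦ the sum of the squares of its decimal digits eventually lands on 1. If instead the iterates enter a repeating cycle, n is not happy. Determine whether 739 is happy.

happy

739 → 7² + 3² + 9² = 49 + 9 + 81 = 139
139 → 1² + 3² + 9² = 1 + 9 + 81 = 91
91 → 9² + 1² = 81 + 1 = 82
82 → 8² + 2² = 64 + 4 = 68
68 → 6² + 8² = 36 + 64 = 100
100 → 1² + 0² + 0² = 1 + 0 + 0 = 1  — reached 1.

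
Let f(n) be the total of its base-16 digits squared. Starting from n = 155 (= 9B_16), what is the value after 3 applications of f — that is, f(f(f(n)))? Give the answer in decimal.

241

155 = (9,11)_16 → 202
202 = (12,10)_16 → 244
244 = (15,4)_16 → 241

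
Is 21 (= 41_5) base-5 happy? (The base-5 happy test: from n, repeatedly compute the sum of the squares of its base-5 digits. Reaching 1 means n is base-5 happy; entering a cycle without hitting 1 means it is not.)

not base-5 happy

21 = (4,1)_5 → 4² + 1² = 16 + 1 = 17
17 = (3,2)_5 → 3² + 2² = 9 + 4 = 13
13 = (2,3)_5 → 2² + 3² = 4 + 9 = 13  — 13 already seen; the sequence cycles without reaching 1.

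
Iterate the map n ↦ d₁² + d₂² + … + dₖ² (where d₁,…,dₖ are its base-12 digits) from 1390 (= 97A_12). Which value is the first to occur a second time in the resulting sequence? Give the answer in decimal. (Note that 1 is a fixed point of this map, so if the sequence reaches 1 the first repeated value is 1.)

1390 = (9,7,10)_12 → 9² + 7² + 10² = 230
230 = (1,7,2)_12 → 1² + 7² + 2² = 54
54 = (4,6)_12 → 4² + 6² = 52
52 = (4,4)_12 → 4² + 4² = 32
32 = (2,8)_12 → 2² + 8² = 68
68 = (5,8)_12 → 5² + 8² = 89
89 = (7,5)_12 → 7² + 5² = 74
74 = (6,2)_12 → 6² + 2² = 40
40 = (3,4)_12 → 3² + 4² = 25
25 = (2,1)_12 → 2² + 1² = 5
5 = (5)_12 → 5² = 25  — 25 already appeared earlier.

25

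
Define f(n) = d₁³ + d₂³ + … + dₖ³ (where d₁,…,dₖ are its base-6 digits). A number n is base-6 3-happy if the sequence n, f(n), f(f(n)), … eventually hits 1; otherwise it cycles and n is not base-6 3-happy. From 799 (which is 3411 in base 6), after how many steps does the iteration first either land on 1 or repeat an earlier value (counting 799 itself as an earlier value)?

7

799 = (3,4,1,1)_6 → 93
93 = (2,3,3)_6 → 62
62 = (1,4,2)_6 → 73
73 = (2,0,1)_6 → 9
9 = (1,3)_6 → 28
28 = (4,4)_6 → 128
128 = (3,3,2)_6 → 62  — 62 repeats.
That took 7 steps.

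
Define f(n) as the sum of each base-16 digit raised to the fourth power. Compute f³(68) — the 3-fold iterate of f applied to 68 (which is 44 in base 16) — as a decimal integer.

1

68 = (4,4)_16 → 512
512 = (2,0,0)_16 → 16
16 = (1,0)_16 → 1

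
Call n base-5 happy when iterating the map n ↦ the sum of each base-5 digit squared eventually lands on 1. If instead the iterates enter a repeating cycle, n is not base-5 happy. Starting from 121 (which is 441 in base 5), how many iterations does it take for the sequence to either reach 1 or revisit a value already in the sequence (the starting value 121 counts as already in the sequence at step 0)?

4

121 = (4,4,1)_5 → 4² + 4² + 1² = 33
33 = (1,1,3)_5 → 1² + 1² + 3² = 11
11 = (2,1)_5 → 2² + 1² = 5
5 = (1,0)_5 → 1² + 0² = 1  — reached 1.
That took 4 steps.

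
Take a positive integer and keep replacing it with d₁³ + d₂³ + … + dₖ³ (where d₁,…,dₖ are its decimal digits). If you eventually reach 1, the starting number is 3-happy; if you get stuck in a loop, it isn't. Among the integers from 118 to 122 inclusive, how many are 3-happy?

1

118: 118 → 514 → 190 → 730 → 370 → 370  (repeats 370)
119: 119 → 731 → 371 → 371  (repeats 371)
120: 120 → 9 → 729 → 1080 → 513 → 153 → 153  (repeats 153)
121: 121 → 10 → 1  (reaches 1)
122: 122 → 17 → 344 → 155 → 251 → 134 → 92 → 737 → 713 → 371 → 371  (repeats 371)
3-happy: 121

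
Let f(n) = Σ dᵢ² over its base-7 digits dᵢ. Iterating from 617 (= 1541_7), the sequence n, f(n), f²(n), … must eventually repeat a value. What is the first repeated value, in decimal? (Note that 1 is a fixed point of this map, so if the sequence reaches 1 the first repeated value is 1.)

617 = (1,5,4,1)_7 → 1² + 5² + 4² + 1² = 1 + 25 + 16 + 1 = 43
43 = (6,1)_7 → 6² + 1² = 36 + 1 = 37
37 = (5,2)_7 → 5² + 2² = 25 + 4 = 29
29 = (4,1)_7 → 4² + 1² = 16 + 1 = 17
17 = (2,3)_7 → 2² + 3² = 4 + 9 = 13
13 = (1,6)_7 → 1² + 6² = 1 + 36 = 37  — 37 already appeared earlier.

37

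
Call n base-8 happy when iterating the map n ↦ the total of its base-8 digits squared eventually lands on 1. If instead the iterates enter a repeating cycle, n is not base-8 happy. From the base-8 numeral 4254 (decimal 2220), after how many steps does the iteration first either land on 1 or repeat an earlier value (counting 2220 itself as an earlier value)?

2220 = (4,2,5,4)_8 → 4² + 2² + 5² + 4² = 16 + 4 + 25 + 16 = 61
61 = (7,5)_8 → 7² + 5² = 49 + 25 = 74
74 = (1,1,2)_8 → 1² + 1² + 2² = 1 + 1 + 4 = 6
6 = (6)_8 → 6² = 36
36 = (4,4)_8 → 4² + 4² = 16 + 16 = 32
32 = (4,0)_8 → 4² + 0² = 16 + 0 = 16
16 = (2,0)_8 → 2² + 0² = 4 + 0 = 4
4 = (4)_8 → 4² = 16  — 16 repeats.
That took 8 steps.

8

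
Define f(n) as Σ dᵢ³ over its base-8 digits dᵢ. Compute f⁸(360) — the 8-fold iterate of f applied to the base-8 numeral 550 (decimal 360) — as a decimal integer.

360 = (5,5,0)_8 → 5³ + 5³ + 0³ = 250
250 = (3,7,2)_8 → 3³ + 7³ + 2³ = 378
378 = (5,7,2)_8 → 5³ + 7³ + 2³ = 476
476 = (7,3,4)_8 → 7³ + 3³ + 4³ = 434
434 = (6,6,2)_8 → 6³ + 6³ + 2³ = 440
440 = (6,7,0)_8 → 6³ + 7³ + 0³ = 559
559 = (1,0,5,7)_8 → 1³ + 0³ + 5³ + 7³ = 469
469 = (7,2,5)_8 → 7³ + 2³ + 5³ = 476

476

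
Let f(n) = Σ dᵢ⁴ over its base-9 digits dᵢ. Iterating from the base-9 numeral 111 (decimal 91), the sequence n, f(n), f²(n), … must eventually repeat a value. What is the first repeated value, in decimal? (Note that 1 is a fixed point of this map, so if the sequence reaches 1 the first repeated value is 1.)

91 = (1,1,1)_9 → 3
3 = (3)_9 → 81
81 = (1,0,0)_9 → 1  — reached the fixed point 1.
1 → 1, so 1 is the first repeated value.

1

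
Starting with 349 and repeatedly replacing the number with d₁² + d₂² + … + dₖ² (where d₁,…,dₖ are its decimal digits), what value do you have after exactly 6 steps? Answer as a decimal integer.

42

349 → 3² + 4² + 9² = 9 + 16 + 81 = 106
106 → 1² + 0² + 6² = 1 + 0 + 36 = 37
37 → 3² + 7² = 9 + 49 = 58
58 → 5² + 8² = 25 + 64 = 89
89 → 8² + 9² = 64 + 81 = 145
145 → 1² + 4² + 5² = 1 + 16 + 25 = 42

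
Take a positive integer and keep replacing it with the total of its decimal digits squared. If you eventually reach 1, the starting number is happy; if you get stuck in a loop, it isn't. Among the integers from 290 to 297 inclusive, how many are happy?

2

290: 290 → 85 → 89 → 145 → 42 → 20 → 4 → 16 → 37 → 58 → 89  — not happy
291: 291 → 86 → 100 → 1  — happy
292: 292 → 89 → 145 → 42 → 20 → 4 → 16 → 37 → 58 → 89  — not happy
293: 293 → 94 → 97 → 130 → 10 → 1  — happy
294: 294 → 101 → 2 → 4 → 16 → 37 → 58 → 89 → 145 → 42 → 20 → 4  — not happy
295: 295 → 110 → 2 → 4 → 16 → 37 → 58 → 89 → 145 → 42 → 20 → 4  — not happy
296: 296 → 121 → 6 → 36 → 45 → 41 → 17 → 50 → 25 → 29 → 85 → 89 → 145 → 42 → 20 → 4 → 16 → 37 → 58 → 89  — not happy
297: 297 → 134 → 26 → 40 → 16 → 37 → 58 → 89 → 145 → 42 → 20 → 4 → 16  — not happy
happy: 291, 293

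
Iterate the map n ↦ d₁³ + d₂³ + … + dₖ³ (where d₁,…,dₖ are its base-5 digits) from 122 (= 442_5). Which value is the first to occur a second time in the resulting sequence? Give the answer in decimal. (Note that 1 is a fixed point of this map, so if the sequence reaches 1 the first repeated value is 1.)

122 = (4,4,2)_5 → 4³ + 4³ + 2³ = 136
136 = (1,0,2,1)_5 → 1³ + 0³ + 2³ + 1³ = 10
10 = (2,0)_5 → 2³ + 0³ = 8
8 = (1,3)_5 → 1³ + 3³ = 28
28 = (1,0,3)_5 → 1³ + 0³ + 3³ = 28  — 28 already appeared earlier.

28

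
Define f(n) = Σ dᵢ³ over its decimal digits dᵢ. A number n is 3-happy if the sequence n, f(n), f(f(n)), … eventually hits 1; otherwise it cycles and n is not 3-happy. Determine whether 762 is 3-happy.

not 3-happy

762 → 7³ + 6³ + 2³ = 567
567 → 5³ + 6³ + 7³ = 684
684 → 6³ + 8³ + 4³ = 792
792 → 7³ + 9³ + 2³ = 1080
1080 → 1³ + 0³ + 8³ + 0³ = 513
513 → 5³ + 1³ + 3³ = 153
153 → 1³ + 5³ + 3³ = 153  — 153 already seen; the sequence cycles without reaching 1.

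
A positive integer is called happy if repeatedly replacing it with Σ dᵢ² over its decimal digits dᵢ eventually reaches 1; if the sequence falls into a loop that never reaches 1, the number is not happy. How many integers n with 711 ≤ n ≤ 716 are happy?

711: 711 → 51 → 26 → 40 → 16 → 37 → 58 → 89 → 145 → 42 → 20 → 4 → 16  — not happy
712: 712 → 54 → 41 → 17 → 50 → 25 → 29 → 85 → 89 → 145 → 42 → 20 → 4 → 16 → 37 → 58 → 89  — not happy
713: 713 → 59 → 106 → 37 → 58 → 89 → 145 → 42 → 20 → 4 → 16 → 37  — not happy
714: 714 → 66 → 72 → 53 → 34 → 25 → 29 → 85 → 89 → 145 → 42 → 20 → 4 → 16 → 37 → 58 → 89  — not happy
715: 715 → 75 → 74 → 65 → 61 → 37 → 58 → 89 → 145 → 42 → 20 → 4 → 16 → 37  — not happy
716: 716 → 86 → 100 → 1  — happy
happy: 716

1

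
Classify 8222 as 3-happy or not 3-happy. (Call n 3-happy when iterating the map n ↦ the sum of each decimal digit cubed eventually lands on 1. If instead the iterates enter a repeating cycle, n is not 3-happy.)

not 3-happy

8222 → 8³ + 2³ + 2³ + 2³ = 512 + 8 + 8 + 8 = 536
536 → 5³ + 3³ + 6³ = 125 + 27 + 216 = 368
368 → 3³ + 6³ + 8³ = 27 + 216 + 512 = 755
755 → 7³ + 5³ + 5³ = 343 + 125 + 125 = 593
593 → 5³ + 9³ + 3³ = 125 + 729 + 27 = 881
881 → 8³ + 8³ + 1³ = 512 + 512 + 1 = 1025
1025 → 1³ + 0³ + 2³ + 5³ = 1 + 0 + 8 + 125 = 134
134 → 1³ + 3³ + 4³ = 1 + 27 + 64 = 92
92 → 9³ + 2³ = 729 + 8 = 737
737 → 7³ + 3³ + 7³ = 343 + 27 + 343 = 713
713 → 7³ + 1³ + 3³ = 343 + 1 + 27 = 371
371 → 3³ + 7³ + 1³ = 27 + 343 + 1 = 371  — 371 already seen; the sequence cycles without reaching 1.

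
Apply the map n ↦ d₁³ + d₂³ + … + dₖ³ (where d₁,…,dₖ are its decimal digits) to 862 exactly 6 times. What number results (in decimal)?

862 → 736
736 → 586
586 → 853
853 → 664
664 → 496
496 → 1009

1009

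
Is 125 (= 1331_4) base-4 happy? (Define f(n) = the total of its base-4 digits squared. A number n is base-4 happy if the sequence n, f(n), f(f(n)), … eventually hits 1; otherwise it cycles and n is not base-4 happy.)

125 = (1,3,3,1)_4 → 1² + 3² + 3² + 1² = 20
20 = (1,1,0)_4 → 1² + 1² + 0² = 2
2 = (2)_4 → 2² = 4
4 = (1,0)_4 → 1² + 0² = 1  — reached 1.

base-4 happy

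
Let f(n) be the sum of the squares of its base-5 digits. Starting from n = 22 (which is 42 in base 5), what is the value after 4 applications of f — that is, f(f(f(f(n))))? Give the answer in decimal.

22 = (4,2)_5 → 4² + 2² = 16 + 4 = 20
20 = (4,0)_5 → 4² + 0² = 16 + 0 = 16
16 = (3,1)_5 → 3² + 1² = 9 + 1 = 10
10 = (2,0)_5 → 2² + 0² = 4 + 0 = 4

4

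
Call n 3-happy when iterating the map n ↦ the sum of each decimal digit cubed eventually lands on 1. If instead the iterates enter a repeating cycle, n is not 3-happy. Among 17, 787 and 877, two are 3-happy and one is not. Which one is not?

17

17: 17 → 344 → 155 → 251 → 134 → 92 → 737 → 713 → 371 → 371  — repeats 371 (not 3-happy)
787: 787 → 1198 → 1243 → 100 → 1  — reaches 1 (3-happy)
877: 877 → 1198 → 1243 → 100 → 1  — reaches 1 (3-happy)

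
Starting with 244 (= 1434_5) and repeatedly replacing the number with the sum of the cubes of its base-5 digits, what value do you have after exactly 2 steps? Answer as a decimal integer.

4

244 = (1,4,3,4)_5 → 1³ + 4³ + 3³ + 4³ = 156
156 = (1,1,1,1)_5 → 1³ + 1³ + 1³ + 1³ = 4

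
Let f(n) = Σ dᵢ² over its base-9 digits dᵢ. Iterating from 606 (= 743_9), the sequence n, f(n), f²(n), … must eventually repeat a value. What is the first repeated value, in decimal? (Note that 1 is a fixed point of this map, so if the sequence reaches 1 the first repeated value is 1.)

606 = (7,4,3)_9 → 7² + 4² + 3² = 74
74 = (8,2)_9 → 8² + 2² = 68
68 = (7,5)_9 → 7² + 5² = 74  — 74 already appeared earlier.

74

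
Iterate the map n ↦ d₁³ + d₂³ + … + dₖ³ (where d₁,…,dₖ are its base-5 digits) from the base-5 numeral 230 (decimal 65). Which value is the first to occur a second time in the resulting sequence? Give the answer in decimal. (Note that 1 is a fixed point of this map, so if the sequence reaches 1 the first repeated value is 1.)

65

65 = (2,3,0)_5 → 35
35 = (1,2,0)_5 → 9
9 = (1,4)_5 → 65  — 65 already appeared earlier.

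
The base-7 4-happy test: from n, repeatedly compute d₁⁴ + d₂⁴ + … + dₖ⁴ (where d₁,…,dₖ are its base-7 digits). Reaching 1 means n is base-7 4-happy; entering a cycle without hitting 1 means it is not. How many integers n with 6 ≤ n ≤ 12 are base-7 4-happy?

6: 6 → 1296 → 788 → 288 → 1922 → 1138 → 354 → 258 → 1922  (repeats 1922)
7: 7 → 1  (reaches 1)
8: 8 → 2 → 16 → 32 → 512 → 164 → 178 → 418 → 708 → 98 → 16  (repeats 16)
9: 9 → 17 → 97 → 2593 → 1459 → 963 → 1153 → 803 → 673 → 1923 → 1507 → 913 → 609 → 707 → 97  (repeats 97)
10: 10 → 82 → 882 → 272 → 2002 → 2546 → 1938 → 2258 → 1808 → 1938  (repeats 1938)
11: 11 → 257 → 1251 → 1043 → 97 → 2593 → 1459 → 963 → 1153 → 803 → 673 → 1923 → 1507 → 913 → 609 → 707 → 97  (repeats 97)
12: 12 → 626 → 1332 → 1394 → 338 → 2608 → 514 → 244 → 2848 → 1314 → 1956 → 2258 → 1808 → 1938 → 2258  (repeats 2258)
base-7 4-happy: 7

1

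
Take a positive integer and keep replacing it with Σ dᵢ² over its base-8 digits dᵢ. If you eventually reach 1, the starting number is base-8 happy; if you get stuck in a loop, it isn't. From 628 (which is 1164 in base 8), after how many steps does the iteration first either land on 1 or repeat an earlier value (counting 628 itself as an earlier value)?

6

628 = (1,1,6,4)_8 → 1² + 1² + 6² + 4² = 54
54 = (6,6)_8 → 6² + 6² = 72
72 = (1,1,0)_8 → 1² + 1² + 0² = 2
2 = (2)_8 → 2² = 4
4 = (4)_8 → 4² = 16
16 = (2,0)_8 → 2² + 0² = 4  — 4 repeats.
That took 6 steps.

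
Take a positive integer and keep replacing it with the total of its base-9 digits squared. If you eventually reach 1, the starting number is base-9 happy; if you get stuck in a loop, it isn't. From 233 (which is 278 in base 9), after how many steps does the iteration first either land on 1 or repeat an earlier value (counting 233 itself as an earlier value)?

6

233 = (2,7,8)_9 → 2² + 7² + 8² = 117
117 = (1,4,0)_9 → 1² + 4² + 0² = 17
17 = (1,8)_9 → 1² + 8² = 65
65 = (7,2)_9 → 7² + 2² = 53
53 = (5,8)_9 → 5² + 8² = 89
89 = (1,0,8)_9 → 1² + 0² + 8² = 65  — 65 repeats.
That took 6 steps.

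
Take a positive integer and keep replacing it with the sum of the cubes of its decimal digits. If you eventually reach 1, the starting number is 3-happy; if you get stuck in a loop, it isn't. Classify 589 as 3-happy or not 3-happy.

589 → 5³ + 8³ + 9³ = 125 + 512 + 729 = 1366
1366 → 1³ + 3³ + 6³ + 6³ = 1 + 27 + 216 + 216 = 460
460 → 4³ + 6³ + 0³ = 64 + 216 + 0 = 280
280 → 2³ + 8³ + 0³ = 8 + 512 + 0 = 520
520 → 5³ + 2³ + 0³ = 125 + 8 + 0 = 133
133 → 1³ + 3³ + 3³ = 1 + 27 + 27 = 55
55 → 5³ + 5³ = 125 + 125 = 250
250 → 2³ + 5³ + 0³ = 8 + 125 + 0 = 133  — 133 already seen; the sequence cycles without reaching 1.

not 3-happy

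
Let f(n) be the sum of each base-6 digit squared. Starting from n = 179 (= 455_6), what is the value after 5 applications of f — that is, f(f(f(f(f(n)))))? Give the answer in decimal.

179 = (4,5,5)_6 → 4² + 5² + 5² = 66
66 = (1,5,0)_6 → 1² + 5² + 0² = 26
26 = (4,2)_6 → 4² + 2² = 20
20 = (3,2)_6 → 3² + 2² = 13
13 = (2,1)_6 → 2² + 1² = 5

5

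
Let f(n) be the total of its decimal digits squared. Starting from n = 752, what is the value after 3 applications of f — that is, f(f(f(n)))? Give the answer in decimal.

11

752 → 7² + 5² + 2² = 49 + 25 + 4 = 78
78 → 7² + 8² = 49 + 64 = 113
113 → 1² + 1² + 3² = 1 + 1 + 9 = 11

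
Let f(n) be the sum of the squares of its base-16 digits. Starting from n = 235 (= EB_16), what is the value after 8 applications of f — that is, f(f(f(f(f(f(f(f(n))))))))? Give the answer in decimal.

1

235 = (14,11)_16 → 14² + 11² = 196 + 121 = 317
317 = (1,3,13)_16 → 1² + 3² + 13² = 1 + 9 + 169 = 179
179 = (11,3)_16 → 11² + 3² = 121 + 9 = 130
130 = (8,2)_16 → 8² + 2² = 64 + 4 = 68
68 = (4,4)_16 → 4² + 4² = 16 + 16 = 32
32 = (2,0)_16 → 2² + 0² = 4 + 0 = 4
4 = (4)_16 → 4² = 16
16 = (1,0)_16 → 1² + 0² = 1 + 0 = 1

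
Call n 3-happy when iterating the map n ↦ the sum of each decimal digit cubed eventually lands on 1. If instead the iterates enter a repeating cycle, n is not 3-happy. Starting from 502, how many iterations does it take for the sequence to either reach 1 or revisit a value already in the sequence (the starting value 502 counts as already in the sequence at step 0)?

4

502 → 5³ + 0³ + 2³ = 133
133 → 1³ + 3³ + 3³ = 55
55 → 5³ + 5³ = 250
250 → 2³ + 5³ + 0³ = 133  — 133 repeats.
That took 4 steps.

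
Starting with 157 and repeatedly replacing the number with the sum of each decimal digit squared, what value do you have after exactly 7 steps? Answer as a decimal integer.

157 → 75
75 → 74
74 → 65
65 → 61
61 → 37
37 → 58
58 → 89

89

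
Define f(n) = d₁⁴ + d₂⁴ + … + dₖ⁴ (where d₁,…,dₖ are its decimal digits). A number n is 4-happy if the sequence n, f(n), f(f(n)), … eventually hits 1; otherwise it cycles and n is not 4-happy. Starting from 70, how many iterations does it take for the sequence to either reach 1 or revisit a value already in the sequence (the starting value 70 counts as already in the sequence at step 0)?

70 → 7⁴ + 0⁴ = 2401
2401 → 2⁴ + 4⁴ + 0⁴ + 1⁴ = 273
273 → 2⁴ + 7⁴ + 3⁴ = 2498
2498 → 2⁴ + 4⁴ + 9⁴ + 8⁴ = 10929
10929 → 1⁴ + 0⁴ + 9⁴ + 2⁴ + 9⁴ = 13139
13139 → 1⁴ + 3⁴ + 1⁴ + 3⁴ + 9⁴ = 6725
6725 → 6⁴ + 7⁴ + 2⁴ + 5⁴ = 4338
4338 → 4⁴ + 3⁴ + 3⁴ + 8⁴ = 4514
4514 → 4⁴ + 5⁴ + 1⁴ + 4⁴ = 1138
1138 → 1⁴ + 1⁴ + 3⁴ + 8⁴ = 4179
4179 → 4⁴ + 1⁴ + 7⁴ + 9⁴ = 9219
9219 → 9⁴ + 2⁴ + 1⁴ + 9⁴ = 13139  — 13139 repeats.
That took 12 steps.

12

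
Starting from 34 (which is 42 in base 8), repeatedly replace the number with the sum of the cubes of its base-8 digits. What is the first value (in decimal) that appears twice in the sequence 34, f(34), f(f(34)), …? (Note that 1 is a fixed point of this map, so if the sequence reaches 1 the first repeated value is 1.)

1

34 = (4,2)_8 → 4³ + 2³ = 72
72 = (1,1,0)_8 → 1³ + 1³ + 0³ = 2
2 = (2)_8 → 2³ = 8
8 = (1,0)_8 → 1³ + 0³ = 1  — reached the fixed point 1.
1 → 1, so 1 is the first repeated value.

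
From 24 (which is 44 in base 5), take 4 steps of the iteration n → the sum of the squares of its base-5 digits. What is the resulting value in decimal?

4

24 = (4,4)_5 → 32
32 = (1,1,2)_5 → 6
6 = (1,1)_5 → 2
2 = (2)_5 → 4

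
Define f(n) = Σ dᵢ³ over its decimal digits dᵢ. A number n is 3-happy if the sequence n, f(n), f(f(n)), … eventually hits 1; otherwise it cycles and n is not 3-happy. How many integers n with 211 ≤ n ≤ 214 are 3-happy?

1

211: 211 → 10 → 1  (reaches 1)
212: 212 → 17 → 344 → 155 → 251 → 134 → 92 → 737 → 713 → 371 → 371  (repeats 371)
213: 213 → 36 → 243 → 99 → 1458 → 702 → 351 → 153 → 153  (repeats 153)
214: 214 → 73 → 370 → 370  (repeats 370)
3-happy: 211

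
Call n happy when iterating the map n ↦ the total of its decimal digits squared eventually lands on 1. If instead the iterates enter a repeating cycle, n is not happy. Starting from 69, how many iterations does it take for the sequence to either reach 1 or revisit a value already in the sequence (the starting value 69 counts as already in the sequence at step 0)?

13

69 → 6² + 9² = 36 + 81 = 117
117 → 1² + 1² + 7² = 1 + 1 + 49 = 51
51 → 5² + 1² = 25 + 1 = 26
26 → 2² + 6² = 4 + 36 = 40
40 → 4² + 0² = 16 + 0 = 16
16 → 1² + 6² = 1 + 36 = 37
37 → 3² + 7² = 9 + 49 = 58
58 → 5² + 8² = 25 + 64 = 89
89 → 8² + 9² = 64 + 81 = 145
145 → 1² + 4² + 5² = 1 + 16 + 25 = 42
42 → 4² + 2² = 16 + 4 = 20
20 → 2² + 0² = 4 + 0 = 4
4 → 4² = 16  — 16 repeats.
That took 13 steps.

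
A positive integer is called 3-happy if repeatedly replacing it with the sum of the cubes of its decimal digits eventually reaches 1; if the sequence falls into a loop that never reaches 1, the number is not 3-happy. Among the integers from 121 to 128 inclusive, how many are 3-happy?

1

121: 121 → 10 → 1  — 3-happy
122: 122 → 17 → 344 → 155 → 251 → 134 → 92 → 737 → 713 → 371 → 371  — not 3-happy
123: 123 → 36 → 243 → 99 → 1458 → 702 → 351 → 153 → 153  — not 3-happy
124: 124 → 73 → 370 → 370  — not 3-happy
125: 125 → 134 → 92 → 737 → 713 → 371 → 371  — not 3-happy
126: 126 → 225 → 141 → 66 → 432 → 99 → 1458 → 702 → 351 → 153 → 153  — not 3-happy
127: 127 → 352 → 160 → 217 → 352  — not 3-happy
128: 128 → 521 → 134 → 92 → 737 → 713 → 371 → 371  — not 3-happy
3-happy: 121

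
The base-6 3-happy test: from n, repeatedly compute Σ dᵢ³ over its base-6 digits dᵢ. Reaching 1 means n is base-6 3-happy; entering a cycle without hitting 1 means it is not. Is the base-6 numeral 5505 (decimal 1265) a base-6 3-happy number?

1265 = (5,5,0,5)_6 → 5³ + 5³ + 0³ + 5³ = 375
375 = (1,4,2,3)_6 → 1³ + 4³ + 2³ + 3³ = 100
100 = (2,4,4)_6 → 2³ + 4³ + 4³ = 136
136 = (3,4,4)_6 → 3³ + 4³ + 4³ = 155
155 = (4,1,5)_6 → 4³ + 1³ + 5³ = 190
190 = (5,1,4)_6 → 5³ + 1³ + 4³ = 190  — 190 already seen; the sequence cycles without reaching 1.

not base-6 3-happy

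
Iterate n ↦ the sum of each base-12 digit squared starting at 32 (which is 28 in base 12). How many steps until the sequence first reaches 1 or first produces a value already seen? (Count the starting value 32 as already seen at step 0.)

32 = (2,8)_12 → 2² + 8² = 4 + 64 = 68
68 = (5,8)_12 → 5² + 8² = 25 + 64 = 89
89 = (7,5)_12 → 7² + 5² = 49 + 25 = 74
74 = (6,2)_12 → 6² + 2² = 36 + 4 = 40
40 = (3,4)_12 → 3² + 4² = 9 + 16 = 25
25 = (2,1)_12 → 2² + 1² = 4 + 1 = 5
5 = (5)_12 → 5² = 25  — 25 repeats.
That took 7 steps.

7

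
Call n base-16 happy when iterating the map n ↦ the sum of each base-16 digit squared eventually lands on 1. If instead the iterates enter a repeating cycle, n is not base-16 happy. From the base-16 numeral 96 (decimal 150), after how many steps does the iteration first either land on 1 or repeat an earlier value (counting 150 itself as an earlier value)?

9

150 = (9,6)_16 → 9² + 6² = 117
117 = (7,5)_16 → 7² + 5² = 74
74 = (4,10)_16 → 4² + 10² = 116
116 = (7,4)_16 → 7² + 4² = 65
65 = (4,1)_16 → 4² + 1² = 17
17 = (1,1)_16 → 1² + 1² = 2
2 = (2)_16 → 2² = 4
4 = (4)_16 → 4² = 16
16 = (1,0)_16 → 1² + 0² = 1  — reached 1.
That took 9 steps.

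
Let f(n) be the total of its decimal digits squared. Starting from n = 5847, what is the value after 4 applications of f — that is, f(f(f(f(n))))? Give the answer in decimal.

4

5847 → 5² + 8² + 4² + 7² = 154
154 → 1² + 5² + 4² = 42
42 → 4² + 2² = 20
20 → 2² + 0² = 4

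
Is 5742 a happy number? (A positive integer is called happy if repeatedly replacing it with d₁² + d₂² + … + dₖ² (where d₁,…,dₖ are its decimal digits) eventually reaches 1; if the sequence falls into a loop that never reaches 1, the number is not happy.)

happy

5742 → 5² + 7² + 4² + 2² = 94
94 → 9² + 4² = 97
97 → 9² + 7² = 130
130 → 1² + 3² + 0² = 10
10 → 1² + 0² = 1  — reached 1.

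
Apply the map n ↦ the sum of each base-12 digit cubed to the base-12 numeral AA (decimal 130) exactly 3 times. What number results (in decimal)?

130 = (10,10)_12 → 2000
2000 = (1,1,10,8)_12 → 1514
1514 = (10,6,2)_12 → 1224

1224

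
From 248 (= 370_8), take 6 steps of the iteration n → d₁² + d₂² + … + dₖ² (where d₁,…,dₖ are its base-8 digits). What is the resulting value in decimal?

36

248 = (3,7,0)_8 → 3² + 7² + 0² = 9 + 49 + 0 = 58
58 = (7,2)_8 → 7² + 2² = 49 + 4 = 53
53 = (6,5)_8 → 6² + 5² = 36 + 25 = 61
61 = (7,5)_8 → 7² + 5² = 49 + 25 = 74
74 = (1,1,2)_8 → 1² + 1² + 2² = 1 + 1 + 4 = 6
6 = (6)_8 → 6² = 36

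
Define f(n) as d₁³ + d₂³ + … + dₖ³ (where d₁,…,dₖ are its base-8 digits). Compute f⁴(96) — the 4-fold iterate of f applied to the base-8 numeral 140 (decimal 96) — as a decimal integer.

96 = (1,4,0)_8 → 1³ + 4³ + 0³ = 65
65 = (1,0,1)_8 → 1³ + 0³ + 1³ = 2
2 = (2)_8 → 2³ = 8
8 = (1,0)_8 → 1³ + 0³ = 1

1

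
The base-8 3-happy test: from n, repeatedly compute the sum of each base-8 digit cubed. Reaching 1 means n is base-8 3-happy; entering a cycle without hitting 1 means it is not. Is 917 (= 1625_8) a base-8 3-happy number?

base-8 3-happy

917 = (1,6,2,5)_8 → 1³ + 6³ + 2³ + 5³ = 1 + 216 + 8 + 125 = 350
350 = (5,3,6)_8 → 5³ + 3³ + 6³ = 125 + 27 + 216 = 368
368 = (5,6,0)_8 → 5³ + 6³ + 0³ = 125 + 216 + 0 = 341
341 = (5,2,5)_8 → 5³ + 2³ + 5³ = 125 + 8 + 125 = 258
258 = (4,0,2)_8 → 4³ + 0³ + 2³ = 64 + 0 + 8 = 72
72 = (1,1,0)_8 → 1³ + 1³ + 0³ = 1 + 1 + 0 = 2
2 = (2)_8 → 2³ = 8
8 = (1,0)_8 → 1³ + 0³ = 1 + 0 = 1  — reached 1.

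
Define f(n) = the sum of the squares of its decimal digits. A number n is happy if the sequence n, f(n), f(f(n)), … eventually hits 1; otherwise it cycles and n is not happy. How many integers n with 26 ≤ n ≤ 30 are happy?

1

26: 26 → 40 → 16 → 37 → 58 → 89 → 145 → 42 → 20 → 4 → 16  — not happy
27: 27 → 53 → 34 → 25 → 29 → 85 → 89 → 145 → 42 → 20 → 4 → 16 → 37 → 58 → 89  — not happy
28: 28 → 68 → 100 → 1  — happy
29: 29 → 85 → 89 → 145 → 42 → 20 → 4 → 16 → 37 → 58 → 89  — not happy
30: 30 → 9 → 81 → 65 → 61 → 37 → 58 → 89 → 145 → 42 → 20 → 4 → 16 → 37  — not happy
happy: 28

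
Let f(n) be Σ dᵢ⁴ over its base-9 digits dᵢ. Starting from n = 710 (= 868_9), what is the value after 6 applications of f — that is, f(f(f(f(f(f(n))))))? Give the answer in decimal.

710 = (8,6,8)_9 → 8⁴ + 6⁴ + 8⁴ = 4096 + 1296 + 4096 = 9488
9488 = (1,4,0,1,2)_9 → 1⁴ + 4⁴ + 0⁴ + 1⁴ + 2⁴ = 1 + 256 + 0 + 1 + 16 = 274
274 = (3,3,4)_9 → 3⁴ + 3⁴ + 4⁴ = 81 + 81 + 256 = 418
418 = (5,1,4)_9 → 5⁴ + 1⁴ + 4⁴ = 625 + 1 + 256 = 882
882 = (1,1,8,0)_9 → 1⁴ + 1⁴ + 8⁴ + 0⁴ = 1 + 1 + 4096 + 0 = 4098
4098 = (5,5,5,3)_9 → 5⁴ + 5⁴ + 5⁴ + 3⁴ = 625 + 625 + 625 + 81 = 1956

1956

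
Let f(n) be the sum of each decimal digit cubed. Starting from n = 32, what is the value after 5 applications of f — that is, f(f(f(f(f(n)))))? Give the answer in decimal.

737

32 → 3³ + 2³ = 35
35 → 3³ + 5³ = 152
152 → 1³ + 5³ + 2³ = 134
134 → 1³ + 3³ + 4³ = 92
92 → 9³ + 2³ = 737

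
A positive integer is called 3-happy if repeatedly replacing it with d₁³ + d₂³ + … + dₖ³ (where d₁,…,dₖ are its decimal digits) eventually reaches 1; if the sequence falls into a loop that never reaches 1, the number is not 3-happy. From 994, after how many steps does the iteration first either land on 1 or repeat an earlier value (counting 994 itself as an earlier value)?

994 → 9³ + 9³ + 4³ = 729 + 729 + 64 = 1522
1522 → 1³ + 5³ + 2³ + 2³ = 1 + 125 + 8 + 8 = 142
142 → 1³ + 4³ + 2³ = 1 + 64 + 8 = 73
73 → 7³ + 3³ = 343 + 27 = 370
370 → 3³ + 7³ + 0³ = 27 + 343 + 0 = 370  — 370 repeats.
That took 5 steps.

5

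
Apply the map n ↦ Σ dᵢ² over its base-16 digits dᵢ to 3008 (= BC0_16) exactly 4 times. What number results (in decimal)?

170

3008 = (11,12,0)_16 → 11² + 12² + 0² = 121 + 144 + 0 = 265
265 = (1,0,9)_16 → 1² + 0² + 9² = 1 + 0 + 81 = 82
82 = (5,2)_16 → 5² + 2² = 25 + 4 = 29
29 = (1,13)_16 → 1² + 13² = 1 + 169 = 170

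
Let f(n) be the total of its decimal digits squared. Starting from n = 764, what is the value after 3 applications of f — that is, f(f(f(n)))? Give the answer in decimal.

4

764 → 7² + 6² + 4² = 49 + 36 + 16 = 101
101 → 1² + 0² + 1² = 1 + 0 + 1 = 2
2 → 2² = 4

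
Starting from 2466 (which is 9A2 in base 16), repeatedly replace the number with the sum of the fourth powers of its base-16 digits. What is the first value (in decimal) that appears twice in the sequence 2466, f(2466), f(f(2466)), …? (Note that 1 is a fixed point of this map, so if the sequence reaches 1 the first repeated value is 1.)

1

2466 = (9,10,2)_16 → 9⁴ + 10⁴ + 2⁴ = 6561 + 10000 + 16 = 16577
16577 = (4,0,12,1)_16 → 4⁴ + 0⁴ + 12⁴ + 1⁴ = 256 + 0 + 20736 + 1 = 20993
20993 = (5,2,0,1)_16 → 5⁴ + 2⁴ + 0⁴ + 1⁴ = 625 + 16 + 0 + 1 = 642
642 = (2,8,2)_16 → 2⁴ + 8⁴ + 2⁴ = 16 + 4096 + 16 = 4128
4128 = (1,0,2,0)_16 → 1⁴ + 0⁴ + 2⁴ + 0⁴ = 1 + 0 + 16 + 0 = 17
17 = (1,1)_16 → 1⁴ + 1⁴ = 1 + 1 = 2
2 = (2)_16 → 2⁴ = 16
16 = (1,0)_16 → 1⁴ + 0⁴ = 1 + 0 = 1  — reached the fixed point 1.
1 → 1, so 1 is the first repeated value.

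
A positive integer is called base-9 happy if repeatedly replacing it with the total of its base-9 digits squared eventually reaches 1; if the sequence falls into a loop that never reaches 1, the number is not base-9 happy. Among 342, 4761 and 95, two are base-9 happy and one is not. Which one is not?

342: 342 → 20 → 8 → 64 → 50 → 50  — repeats 50 (not base-9 happy)
4761: 4761 → 101 → 9 → 1  — reaches 1 (base-9 happy)
95: 95 → 27 → 9 → 1  — reaches 1 (base-9 happy)

342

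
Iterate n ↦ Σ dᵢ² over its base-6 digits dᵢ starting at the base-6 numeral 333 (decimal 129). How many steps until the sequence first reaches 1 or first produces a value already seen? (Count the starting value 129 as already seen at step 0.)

129 = (3,3,3)_6 → 3² + 3² + 3² = 27
27 = (4,3)_6 → 4² + 3² = 25
25 = (4,1)_6 → 4² + 1² = 17
17 = (2,5)_6 → 2² + 5² = 29
29 = (4,5)_6 → 4² + 5² = 41
41 = (1,0,5)_6 → 1² + 0² + 5² = 26
26 = (4,2)_6 → 4² + 2² = 20
20 = (3,2)_6 → 3² + 2² = 13
13 = (2,1)_6 → 2² + 1² = 5
5 = (5)_6 → 5² = 25  — 25 repeats.
That took 10 steps.

10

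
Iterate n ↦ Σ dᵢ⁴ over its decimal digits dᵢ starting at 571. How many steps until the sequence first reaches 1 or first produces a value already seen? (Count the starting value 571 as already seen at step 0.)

11

571 → 5⁴ + 7⁴ + 1⁴ = 625 + 2401 + 1 = 3027
3027 → 3⁴ + 0⁴ + 2⁴ + 7⁴ = 81 + 0 + 16 + 2401 = 2498
2498 → 2⁴ + 4⁴ + 9⁴ + 8⁴ = 16 + 256 + 6561 + 4096 = 10929
10929 → 1⁴ + 0⁴ + 9⁴ + 2⁴ + 9⁴ = 1 + 0 + 6561 + 16 + 6561 = 13139
13139 → 1⁴ + 3⁴ + 1⁴ + 3⁴ + 9⁴ = 1 + 81 + 1 + 81 + 6561 = 6725
6725 → 6⁴ + 7⁴ + 2⁴ + 5⁴ = 1296 + 2401 + 16 + 625 = 4338
4338 → 4⁴ + 3⁴ + 3⁴ + 8⁴ = 256 + 81 + 81 + 4096 = 4514
4514 → 4⁴ + 5⁴ + 1⁴ + 4⁴ = 256 + 625 + 1 + 256 = 1138
1138 → 1⁴ + 1⁴ + 3⁴ + 8⁴ = 1 + 1 + 81 + 4096 = 4179
4179 → 4⁴ + 1⁴ + 7⁴ + 9⁴ = 256 + 1 + 2401 + 6561 = 9219
9219 → 9⁴ + 2⁴ + 1⁴ + 9⁴ = 6561 + 16 + 1 + 6561 = 13139  — 13139 repeats.
That took 11 steps.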